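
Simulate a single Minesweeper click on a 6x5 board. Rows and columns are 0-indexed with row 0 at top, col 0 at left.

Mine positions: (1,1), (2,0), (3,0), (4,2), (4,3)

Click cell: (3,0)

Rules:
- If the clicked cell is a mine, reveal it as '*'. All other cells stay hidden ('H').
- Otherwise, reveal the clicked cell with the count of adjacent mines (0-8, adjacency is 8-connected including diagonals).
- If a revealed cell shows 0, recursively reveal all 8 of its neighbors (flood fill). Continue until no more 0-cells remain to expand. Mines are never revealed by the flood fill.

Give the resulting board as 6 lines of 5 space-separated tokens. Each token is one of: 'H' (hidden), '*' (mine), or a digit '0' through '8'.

H H H H H
H H H H H
H H H H H
* H H H H
H H H H H
H H H H H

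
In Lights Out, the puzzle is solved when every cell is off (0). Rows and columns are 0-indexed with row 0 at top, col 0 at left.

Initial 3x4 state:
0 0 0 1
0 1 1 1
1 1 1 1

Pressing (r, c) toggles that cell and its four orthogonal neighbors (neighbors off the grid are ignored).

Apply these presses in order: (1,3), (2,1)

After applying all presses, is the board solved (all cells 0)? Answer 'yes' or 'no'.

Answer: yes

Derivation:
After press 1 at (1,3):
0 0 0 0
0 1 0 0
1 1 1 0

After press 2 at (2,1):
0 0 0 0
0 0 0 0
0 0 0 0

Lights still on: 0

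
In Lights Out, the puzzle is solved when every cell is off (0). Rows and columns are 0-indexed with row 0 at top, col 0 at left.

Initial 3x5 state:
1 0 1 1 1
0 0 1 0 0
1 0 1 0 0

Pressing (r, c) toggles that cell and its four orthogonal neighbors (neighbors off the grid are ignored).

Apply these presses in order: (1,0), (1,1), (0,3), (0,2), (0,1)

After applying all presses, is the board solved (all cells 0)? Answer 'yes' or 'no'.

After press 1 at (1,0):
0 0 1 1 1
1 1 1 0 0
0 0 1 0 0

After press 2 at (1,1):
0 1 1 1 1
0 0 0 0 0
0 1 1 0 0

After press 3 at (0,3):
0 1 0 0 0
0 0 0 1 0
0 1 1 0 0

After press 4 at (0,2):
0 0 1 1 0
0 0 1 1 0
0 1 1 0 0

After press 5 at (0,1):
1 1 0 1 0
0 1 1 1 0
0 1 1 0 0

Lights still on: 8

Answer: no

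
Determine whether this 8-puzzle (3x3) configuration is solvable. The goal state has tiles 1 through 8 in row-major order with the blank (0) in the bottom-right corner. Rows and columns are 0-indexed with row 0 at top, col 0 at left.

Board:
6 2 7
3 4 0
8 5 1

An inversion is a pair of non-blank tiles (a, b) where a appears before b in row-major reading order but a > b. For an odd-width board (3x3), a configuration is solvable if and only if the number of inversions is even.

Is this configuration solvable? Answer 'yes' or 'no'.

Answer: no

Derivation:
Inversions (pairs i<j in row-major order where tile[i] > tile[j] > 0): 15
15 is odd, so the puzzle is not solvable.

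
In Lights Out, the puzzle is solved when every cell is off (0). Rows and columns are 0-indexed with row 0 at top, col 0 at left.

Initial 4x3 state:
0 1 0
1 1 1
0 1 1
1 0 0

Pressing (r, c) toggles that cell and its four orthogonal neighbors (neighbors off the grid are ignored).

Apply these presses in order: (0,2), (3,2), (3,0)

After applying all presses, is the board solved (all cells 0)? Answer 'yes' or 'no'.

After press 1 at (0,2):
0 0 1
1 1 0
0 1 1
1 0 0

After press 2 at (3,2):
0 0 1
1 1 0
0 1 0
1 1 1

After press 3 at (3,0):
0 0 1
1 1 0
1 1 0
0 0 1

Lights still on: 6

Answer: no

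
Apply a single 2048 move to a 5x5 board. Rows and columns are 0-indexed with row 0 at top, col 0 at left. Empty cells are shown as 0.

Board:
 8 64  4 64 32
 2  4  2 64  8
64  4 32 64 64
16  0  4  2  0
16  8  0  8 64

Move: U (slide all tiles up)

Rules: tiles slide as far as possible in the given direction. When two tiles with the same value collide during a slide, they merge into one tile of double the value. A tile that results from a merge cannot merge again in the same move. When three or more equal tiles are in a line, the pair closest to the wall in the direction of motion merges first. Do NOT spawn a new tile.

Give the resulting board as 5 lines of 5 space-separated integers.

Slide up:
col 0: [8, 2, 64, 16, 16] -> [8, 2, 64, 32, 0]
col 1: [64, 4, 4, 0, 8] -> [64, 8, 8, 0, 0]
col 2: [4, 2, 32, 4, 0] -> [4, 2, 32, 4, 0]
col 3: [64, 64, 64, 2, 8] -> [128, 64, 2, 8, 0]
col 4: [32, 8, 64, 0, 64] -> [32, 8, 128, 0, 0]

Answer:   8  64   4 128  32
  2   8   2  64   8
 64   8  32   2 128
 32   0   4   8   0
  0   0   0   0   0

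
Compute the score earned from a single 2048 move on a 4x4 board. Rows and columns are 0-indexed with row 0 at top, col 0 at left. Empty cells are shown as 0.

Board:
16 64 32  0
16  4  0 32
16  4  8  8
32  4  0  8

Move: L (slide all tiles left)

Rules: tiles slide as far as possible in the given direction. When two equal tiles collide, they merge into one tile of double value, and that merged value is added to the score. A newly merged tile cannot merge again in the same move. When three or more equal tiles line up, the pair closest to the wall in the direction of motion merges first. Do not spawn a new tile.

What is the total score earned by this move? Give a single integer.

Answer: 16

Derivation:
Slide left:
row 0: [16, 64, 32, 0] -> [16, 64, 32, 0]  score +0 (running 0)
row 1: [16, 4, 0, 32] -> [16, 4, 32, 0]  score +0 (running 0)
row 2: [16, 4, 8, 8] -> [16, 4, 16, 0]  score +16 (running 16)
row 3: [32, 4, 0, 8] -> [32, 4, 8, 0]  score +0 (running 16)
Board after move:
16 64 32  0
16  4 32  0
16  4 16  0
32  4  8  0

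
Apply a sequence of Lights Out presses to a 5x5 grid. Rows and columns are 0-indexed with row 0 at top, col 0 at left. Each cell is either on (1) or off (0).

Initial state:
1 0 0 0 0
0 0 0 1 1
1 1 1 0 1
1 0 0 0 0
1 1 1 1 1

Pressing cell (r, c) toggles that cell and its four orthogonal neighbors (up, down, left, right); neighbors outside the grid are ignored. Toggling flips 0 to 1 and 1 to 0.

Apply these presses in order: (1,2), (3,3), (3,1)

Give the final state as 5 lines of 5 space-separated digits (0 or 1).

Answer: 1 0 1 0 0
0 1 1 0 1
1 0 0 1 1
0 1 0 1 1
1 0 1 0 1

Derivation:
After press 1 at (1,2):
1 0 1 0 0
0 1 1 0 1
1 1 0 0 1
1 0 0 0 0
1 1 1 1 1

After press 2 at (3,3):
1 0 1 0 0
0 1 1 0 1
1 1 0 1 1
1 0 1 1 1
1 1 1 0 1

After press 3 at (3,1):
1 0 1 0 0
0 1 1 0 1
1 0 0 1 1
0 1 0 1 1
1 0 1 0 1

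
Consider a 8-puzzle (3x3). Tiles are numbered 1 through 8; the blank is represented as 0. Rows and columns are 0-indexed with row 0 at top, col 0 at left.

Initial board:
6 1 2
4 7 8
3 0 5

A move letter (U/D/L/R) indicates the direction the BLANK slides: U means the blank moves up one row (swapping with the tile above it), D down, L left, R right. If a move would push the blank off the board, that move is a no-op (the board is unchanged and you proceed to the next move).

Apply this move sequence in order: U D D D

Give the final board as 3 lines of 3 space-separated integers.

After move 1 (U):
6 1 2
4 0 8
3 7 5

After move 2 (D):
6 1 2
4 7 8
3 0 5

After move 3 (D):
6 1 2
4 7 8
3 0 5

After move 4 (D):
6 1 2
4 7 8
3 0 5

Answer: 6 1 2
4 7 8
3 0 5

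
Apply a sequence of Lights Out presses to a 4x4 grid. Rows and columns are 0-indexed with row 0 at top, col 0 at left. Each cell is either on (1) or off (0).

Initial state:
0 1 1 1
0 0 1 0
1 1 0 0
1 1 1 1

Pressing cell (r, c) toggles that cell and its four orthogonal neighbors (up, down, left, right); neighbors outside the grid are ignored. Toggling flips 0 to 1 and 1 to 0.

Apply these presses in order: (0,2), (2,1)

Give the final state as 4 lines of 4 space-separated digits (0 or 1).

After press 1 at (0,2):
0 0 0 0
0 0 0 0
1 1 0 0
1 1 1 1

After press 2 at (2,1):
0 0 0 0
0 1 0 0
0 0 1 0
1 0 1 1

Answer: 0 0 0 0
0 1 0 0
0 0 1 0
1 0 1 1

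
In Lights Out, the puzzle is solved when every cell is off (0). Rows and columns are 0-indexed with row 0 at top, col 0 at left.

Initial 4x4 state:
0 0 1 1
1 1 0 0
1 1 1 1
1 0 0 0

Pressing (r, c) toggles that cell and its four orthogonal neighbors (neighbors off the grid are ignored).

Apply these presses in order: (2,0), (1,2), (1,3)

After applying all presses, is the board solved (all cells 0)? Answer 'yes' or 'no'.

After press 1 at (2,0):
0 0 1 1
0 1 0 0
0 0 1 1
0 0 0 0

After press 2 at (1,2):
0 0 0 1
0 0 1 1
0 0 0 1
0 0 0 0

After press 3 at (1,3):
0 0 0 0
0 0 0 0
0 0 0 0
0 0 0 0

Lights still on: 0

Answer: yes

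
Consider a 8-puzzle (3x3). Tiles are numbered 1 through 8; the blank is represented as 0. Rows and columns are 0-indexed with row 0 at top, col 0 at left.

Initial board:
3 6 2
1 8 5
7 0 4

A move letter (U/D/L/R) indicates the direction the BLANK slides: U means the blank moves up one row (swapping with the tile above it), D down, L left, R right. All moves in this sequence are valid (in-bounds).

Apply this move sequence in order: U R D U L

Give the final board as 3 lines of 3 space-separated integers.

After move 1 (U):
3 6 2
1 0 5
7 8 4

After move 2 (R):
3 6 2
1 5 0
7 8 4

After move 3 (D):
3 6 2
1 5 4
7 8 0

After move 4 (U):
3 6 2
1 5 0
7 8 4

After move 5 (L):
3 6 2
1 0 5
7 8 4

Answer: 3 6 2
1 0 5
7 8 4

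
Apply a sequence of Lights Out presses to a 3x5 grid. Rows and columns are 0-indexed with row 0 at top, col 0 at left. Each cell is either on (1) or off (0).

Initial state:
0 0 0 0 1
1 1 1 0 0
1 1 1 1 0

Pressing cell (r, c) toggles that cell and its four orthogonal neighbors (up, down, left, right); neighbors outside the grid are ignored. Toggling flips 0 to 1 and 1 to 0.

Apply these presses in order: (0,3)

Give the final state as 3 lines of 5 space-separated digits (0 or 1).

After press 1 at (0,3):
0 0 1 1 0
1 1 1 1 0
1 1 1 1 0

Answer: 0 0 1 1 0
1 1 1 1 0
1 1 1 1 0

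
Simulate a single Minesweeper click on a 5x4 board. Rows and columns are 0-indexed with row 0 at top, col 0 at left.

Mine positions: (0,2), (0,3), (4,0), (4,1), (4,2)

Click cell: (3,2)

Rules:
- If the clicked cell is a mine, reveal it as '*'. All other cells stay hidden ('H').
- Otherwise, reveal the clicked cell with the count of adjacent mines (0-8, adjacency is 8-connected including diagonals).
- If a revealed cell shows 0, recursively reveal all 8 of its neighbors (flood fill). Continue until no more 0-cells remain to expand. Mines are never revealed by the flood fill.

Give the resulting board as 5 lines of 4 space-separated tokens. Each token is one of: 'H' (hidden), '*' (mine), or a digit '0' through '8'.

H H H H
H H H H
H H H H
H H 2 H
H H H H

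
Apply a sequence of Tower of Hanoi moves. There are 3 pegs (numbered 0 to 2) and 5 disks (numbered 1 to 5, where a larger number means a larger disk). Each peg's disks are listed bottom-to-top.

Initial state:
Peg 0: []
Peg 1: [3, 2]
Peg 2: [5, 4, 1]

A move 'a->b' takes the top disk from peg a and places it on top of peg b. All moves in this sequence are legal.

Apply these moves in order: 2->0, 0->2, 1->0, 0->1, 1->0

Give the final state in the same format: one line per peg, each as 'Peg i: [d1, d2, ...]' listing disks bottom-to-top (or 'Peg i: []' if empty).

After move 1 (2->0):
Peg 0: [1]
Peg 1: [3, 2]
Peg 2: [5, 4]

After move 2 (0->2):
Peg 0: []
Peg 1: [3, 2]
Peg 2: [5, 4, 1]

After move 3 (1->0):
Peg 0: [2]
Peg 1: [3]
Peg 2: [5, 4, 1]

After move 4 (0->1):
Peg 0: []
Peg 1: [3, 2]
Peg 2: [5, 4, 1]

After move 5 (1->0):
Peg 0: [2]
Peg 1: [3]
Peg 2: [5, 4, 1]

Answer: Peg 0: [2]
Peg 1: [3]
Peg 2: [5, 4, 1]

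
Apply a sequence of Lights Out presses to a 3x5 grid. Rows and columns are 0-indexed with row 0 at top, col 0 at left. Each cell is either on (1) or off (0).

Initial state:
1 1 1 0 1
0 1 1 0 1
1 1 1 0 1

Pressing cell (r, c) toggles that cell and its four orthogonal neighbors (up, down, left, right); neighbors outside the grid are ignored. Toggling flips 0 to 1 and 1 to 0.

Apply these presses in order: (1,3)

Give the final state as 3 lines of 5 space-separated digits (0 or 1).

After press 1 at (1,3):
1 1 1 1 1
0 1 0 1 0
1 1 1 1 1

Answer: 1 1 1 1 1
0 1 0 1 0
1 1 1 1 1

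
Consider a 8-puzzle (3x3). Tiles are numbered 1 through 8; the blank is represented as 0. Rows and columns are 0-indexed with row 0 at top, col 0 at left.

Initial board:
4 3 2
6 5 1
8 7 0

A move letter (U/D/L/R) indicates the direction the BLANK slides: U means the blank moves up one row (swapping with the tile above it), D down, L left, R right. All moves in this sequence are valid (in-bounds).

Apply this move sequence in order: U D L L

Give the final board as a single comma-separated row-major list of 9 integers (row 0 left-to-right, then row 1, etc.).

After move 1 (U):
4 3 2
6 5 0
8 7 1

After move 2 (D):
4 3 2
6 5 1
8 7 0

After move 3 (L):
4 3 2
6 5 1
8 0 7

After move 4 (L):
4 3 2
6 5 1
0 8 7

Answer: 4, 3, 2, 6, 5, 1, 0, 8, 7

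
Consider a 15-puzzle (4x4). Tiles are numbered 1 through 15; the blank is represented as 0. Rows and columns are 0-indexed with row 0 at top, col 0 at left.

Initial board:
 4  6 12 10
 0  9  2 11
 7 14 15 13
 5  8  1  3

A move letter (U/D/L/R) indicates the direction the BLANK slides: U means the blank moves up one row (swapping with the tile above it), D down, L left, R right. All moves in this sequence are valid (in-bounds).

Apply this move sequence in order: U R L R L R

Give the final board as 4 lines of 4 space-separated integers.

Answer:  6  0 12 10
 4  9  2 11
 7 14 15 13
 5  8  1  3

Derivation:
After move 1 (U):
 0  6 12 10
 4  9  2 11
 7 14 15 13
 5  8  1  3

After move 2 (R):
 6  0 12 10
 4  9  2 11
 7 14 15 13
 5  8  1  3

After move 3 (L):
 0  6 12 10
 4  9  2 11
 7 14 15 13
 5  8  1  3

After move 4 (R):
 6  0 12 10
 4  9  2 11
 7 14 15 13
 5  8  1  3

After move 5 (L):
 0  6 12 10
 4  9  2 11
 7 14 15 13
 5  8  1  3

After move 6 (R):
 6  0 12 10
 4  9  2 11
 7 14 15 13
 5  8  1  3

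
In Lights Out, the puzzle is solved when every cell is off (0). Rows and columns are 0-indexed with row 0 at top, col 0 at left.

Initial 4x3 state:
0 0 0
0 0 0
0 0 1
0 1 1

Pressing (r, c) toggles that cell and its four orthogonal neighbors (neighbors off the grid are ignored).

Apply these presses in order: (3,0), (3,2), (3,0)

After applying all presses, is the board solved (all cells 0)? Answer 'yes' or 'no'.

After press 1 at (3,0):
0 0 0
0 0 0
1 0 1
1 0 1

After press 2 at (3,2):
0 0 0
0 0 0
1 0 0
1 1 0

After press 3 at (3,0):
0 0 0
0 0 0
0 0 0
0 0 0

Lights still on: 0

Answer: yes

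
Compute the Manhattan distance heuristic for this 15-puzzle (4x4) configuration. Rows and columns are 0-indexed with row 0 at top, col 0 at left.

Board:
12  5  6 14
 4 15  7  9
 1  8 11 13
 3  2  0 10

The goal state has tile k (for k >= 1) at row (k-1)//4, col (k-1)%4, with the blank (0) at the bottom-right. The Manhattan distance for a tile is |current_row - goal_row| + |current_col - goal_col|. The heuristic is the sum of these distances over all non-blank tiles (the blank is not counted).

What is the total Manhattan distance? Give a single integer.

Answer: 45

Derivation:
Tile 12: (0,0)->(2,3) = 5
Tile 5: (0,1)->(1,0) = 2
Tile 6: (0,2)->(1,1) = 2
Tile 14: (0,3)->(3,1) = 5
Tile 4: (1,0)->(0,3) = 4
Tile 15: (1,1)->(3,2) = 3
Tile 7: (1,2)->(1,2) = 0
Tile 9: (1,3)->(2,0) = 4
Tile 1: (2,0)->(0,0) = 2
Tile 8: (2,1)->(1,3) = 3
Tile 11: (2,2)->(2,2) = 0
Tile 13: (2,3)->(3,0) = 4
Tile 3: (3,0)->(0,2) = 5
Tile 2: (3,1)->(0,1) = 3
Tile 10: (3,3)->(2,1) = 3
Sum: 5 + 2 + 2 + 5 + 4 + 3 + 0 + 4 + 2 + 3 + 0 + 4 + 5 + 3 + 3 = 45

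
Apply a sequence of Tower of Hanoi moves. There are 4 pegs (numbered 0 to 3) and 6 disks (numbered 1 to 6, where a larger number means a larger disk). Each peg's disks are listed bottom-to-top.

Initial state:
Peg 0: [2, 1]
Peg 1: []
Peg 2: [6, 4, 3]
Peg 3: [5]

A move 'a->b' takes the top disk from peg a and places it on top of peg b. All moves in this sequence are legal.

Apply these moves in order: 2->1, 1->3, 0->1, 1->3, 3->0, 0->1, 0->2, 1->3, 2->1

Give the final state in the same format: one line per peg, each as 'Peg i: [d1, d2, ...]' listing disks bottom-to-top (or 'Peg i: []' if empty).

After move 1 (2->1):
Peg 0: [2, 1]
Peg 1: [3]
Peg 2: [6, 4]
Peg 3: [5]

After move 2 (1->3):
Peg 0: [2, 1]
Peg 1: []
Peg 2: [6, 4]
Peg 3: [5, 3]

After move 3 (0->1):
Peg 0: [2]
Peg 1: [1]
Peg 2: [6, 4]
Peg 3: [5, 3]

After move 4 (1->3):
Peg 0: [2]
Peg 1: []
Peg 2: [6, 4]
Peg 3: [5, 3, 1]

After move 5 (3->0):
Peg 0: [2, 1]
Peg 1: []
Peg 2: [6, 4]
Peg 3: [5, 3]

After move 6 (0->1):
Peg 0: [2]
Peg 1: [1]
Peg 2: [6, 4]
Peg 3: [5, 3]

After move 7 (0->2):
Peg 0: []
Peg 1: [1]
Peg 2: [6, 4, 2]
Peg 3: [5, 3]

After move 8 (1->3):
Peg 0: []
Peg 1: []
Peg 2: [6, 4, 2]
Peg 3: [5, 3, 1]

After move 9 (2->1):
Peg 0: []
Peg 1: [2]
Peg 2: [6, 4]
Peg 3: [5, 3, 1]

Answer: Peg 0: []
Peg 1: [2]
Peg 2: [6, 4]
Peg 3: [5, 3, 1]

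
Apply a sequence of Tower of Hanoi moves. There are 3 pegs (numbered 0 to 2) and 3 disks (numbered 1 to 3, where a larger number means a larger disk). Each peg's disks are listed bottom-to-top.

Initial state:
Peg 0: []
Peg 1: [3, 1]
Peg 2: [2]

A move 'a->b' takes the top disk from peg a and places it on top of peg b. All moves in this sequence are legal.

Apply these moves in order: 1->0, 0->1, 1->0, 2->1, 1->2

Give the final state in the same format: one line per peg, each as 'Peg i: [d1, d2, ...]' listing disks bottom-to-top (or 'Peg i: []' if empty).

Answer: Peg 0: [1]
Peg 1: [3]
Peg 2: [2]

Derivation:
After move 1 (1->0):
Peg 0: [1]
Peg 1: [3]
Peg 2: [2]

After move 2 (0->1):
Peg 0: []
Peg 1: [3, 1]
Peg 2: [2]

After move 3 (1->0):
Peg 0: [1]
Peg 1: [3]
Peg 2: [2]

After move 4 (2->1):
Peg 0: [1]
Peg 1: [3, 2]
Peg 2: []

After move 5 (1->2):
Peg 0: [1]
Peg 1: [3]
Peg 2: [2]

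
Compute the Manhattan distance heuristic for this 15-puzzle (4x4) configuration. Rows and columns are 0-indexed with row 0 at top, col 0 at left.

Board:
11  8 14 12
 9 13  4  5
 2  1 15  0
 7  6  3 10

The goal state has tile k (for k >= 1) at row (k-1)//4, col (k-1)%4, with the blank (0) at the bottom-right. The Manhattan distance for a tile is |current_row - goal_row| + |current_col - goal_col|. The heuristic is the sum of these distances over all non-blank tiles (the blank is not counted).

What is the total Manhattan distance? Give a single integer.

Tile 11: at (0,0), goal (2,2), distance |0-2|+|0-2| = 4
Tile 8: at (0,1), goal (1,3), distance |0-1|+|1-3| = 3
Tile 14: at (0,2), goal (3,1), distance |0-3|+|2-1| = 4
Tile 12: at (0,3), goal (2,3), distance |0-2|+|3-3| = 2
Tile 9: at (1,0), goal (2,0), distance |1-2|+|0-0| = 1
Tile 13: at (1,1), goal (3,0), distance |1-3|+|1-0| = 3
Tile 4: at (1,2), goal (0,3), distance |1-0|+|2-3| = 2
Tile 5: at (1,3), goal (1,0), distance |1-1|+|3-0| = 3
Tile 2: at (2,0), goal (0,1), distance |2-0|+|0-1| = 3
Tile 1: at (2,1), goal (0,0), distance |2-0|+|1-0| = 3
Tile 15: at (2,2), goal (3,2), distance |2-3|+|2-2| = 1
Tile 7: at (3,0), goal (1,2), distance |3-1|+|0-2| = 4
Tile 6: at (3,1), goal (1,1), distance |3-1|+|1-1| = 2
Tile 3: at (3,2), goal (0,2), distance |3-0|+|2-2| = 3
Tile 10: at (3,3), goal (2,1), distance |3-2|+|3-1| = 3
Sum: 4 + 3 + 4 + 2 + 1 + 3 + 2 + 3 + 3 + 3 + 1 + 4 + 2 + 3 + 3 = 41

Answer: 41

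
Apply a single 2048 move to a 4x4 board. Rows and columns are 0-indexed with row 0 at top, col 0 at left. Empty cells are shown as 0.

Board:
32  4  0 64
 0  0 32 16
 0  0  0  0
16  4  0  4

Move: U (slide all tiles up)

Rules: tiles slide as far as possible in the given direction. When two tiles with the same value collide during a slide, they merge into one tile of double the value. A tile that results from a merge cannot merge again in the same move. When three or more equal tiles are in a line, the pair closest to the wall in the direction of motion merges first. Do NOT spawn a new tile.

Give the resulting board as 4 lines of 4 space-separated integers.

Answer: 32  8 32 64
16  0  0 16
 0  0  0  4
 0  0  0  0

Derivation:
Slide up:
col 0: [32, 0, 0, 16] -> [32, 16, 0, 0]
col 1: [4, 0, 0, 4] -> [8, 0, 0, 0]
col 2: [0, 32, 0, 0] -> [32, 0, 0, 0]
col 3: [64, 16, 0, 4] -> [64, 16, 4, 0]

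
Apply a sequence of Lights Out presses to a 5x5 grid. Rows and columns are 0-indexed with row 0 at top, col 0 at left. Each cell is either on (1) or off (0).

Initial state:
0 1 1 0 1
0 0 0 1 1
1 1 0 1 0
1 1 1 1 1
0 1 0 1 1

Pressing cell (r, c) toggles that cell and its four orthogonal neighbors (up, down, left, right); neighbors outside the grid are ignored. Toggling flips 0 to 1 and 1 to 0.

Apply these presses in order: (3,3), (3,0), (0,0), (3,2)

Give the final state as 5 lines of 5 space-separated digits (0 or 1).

After press 1 at (3,3):
0 1 1 0 1
0 0 0 1 1
1 1 0 0 0
1 1 0 0 0
0 1 0 0 1

After press 2 at (3,0):
0 1 1 0 1
0 0 0 1 1
0 1 0 0 0
0 0 0 0 0
1 1 0 0 1

After press 3 at (0,0):
1 0 1 0 1
1 0 0 1 1
0 1 0 0 0
0 0 0 0 0
1 1 0 0 1

After press 4 at (3,2):
1 0 1 0 1
1 0 0 1 1
0 1 1 0 0
0 1 1 1 0
1 1 1 0 1

Answer: 1 0 1 0 1
1 0 0 1 1
0 1 1 0 0
0 1 1 1 0
1 1 1 0 1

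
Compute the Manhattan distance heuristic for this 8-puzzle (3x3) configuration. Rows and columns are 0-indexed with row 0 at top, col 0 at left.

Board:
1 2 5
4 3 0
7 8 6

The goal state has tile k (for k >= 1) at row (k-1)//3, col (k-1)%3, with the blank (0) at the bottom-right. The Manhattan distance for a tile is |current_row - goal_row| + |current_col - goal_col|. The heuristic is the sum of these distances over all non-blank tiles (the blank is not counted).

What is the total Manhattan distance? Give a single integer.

Tile 1: at (0,0), goal (0,0), distance |0-0|+|0-0| = 0
Tile 2: at (0,1), goal (0,1), distance |0-0|+|1-1| = 0
Tile 5: at (0,2), goal (1,1), distance |0-1|+|2-1| = 2
Tile 4: at (1,0), goal (1,0), distance |1-1|+|0-0| = 0
Tile 3: at (1,1), goal (0,2), distance |1-0|+|1-2| = 2
Tile 7: at (2,0), goal (2,0), distance |2-2|+|0-0| = 0
Tile 8: at (2,1), goal (2,1), distance |2-2|+|1-1| = 0
Tile 6: at (2,2), goal (1,2), distance |2-1|+|2-2| = 1
Sum: 0 + 0 + 2 + 0 + 2 + 0 + 0 + 1 = 5

Answer: 5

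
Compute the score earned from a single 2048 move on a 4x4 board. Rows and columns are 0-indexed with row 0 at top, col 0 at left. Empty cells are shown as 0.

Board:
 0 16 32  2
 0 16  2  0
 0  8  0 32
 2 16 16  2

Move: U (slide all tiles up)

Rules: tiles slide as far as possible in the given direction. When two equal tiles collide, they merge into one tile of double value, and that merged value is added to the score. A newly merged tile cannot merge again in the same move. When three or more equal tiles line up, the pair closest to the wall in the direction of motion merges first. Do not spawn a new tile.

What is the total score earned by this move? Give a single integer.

Slide up:
col 0: [0, 0, 0, 2] -> [2, 0, 0, 0]  score +0 (running 0)
col 1: [16, 16, 8, 16] -> [32, 8, 16, 0]  score +32 (running 32)
col 2: [32, 2, 0, 16] -> [32, 2, 16, 0]  score +0 (running 32)
col 3: [2, 0, 32, 2] -> [2, 32, 2, 0]  score +0 (running 32)
Board after move:
 2 32 32  2
 0  8  2 32
 0 16 16  2
 0  0  0  0

Answer: 32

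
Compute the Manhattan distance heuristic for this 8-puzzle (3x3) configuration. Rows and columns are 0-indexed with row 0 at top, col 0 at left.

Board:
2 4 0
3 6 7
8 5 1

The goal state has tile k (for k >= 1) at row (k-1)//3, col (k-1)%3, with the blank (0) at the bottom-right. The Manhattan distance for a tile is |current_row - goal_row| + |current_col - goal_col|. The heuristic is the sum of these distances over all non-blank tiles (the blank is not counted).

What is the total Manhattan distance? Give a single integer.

Tile 2: (0,0)->(0,1) = 1
Tile 4: (0,1)->(1,0) = 2
Tile 3: (1,0)->(0,2) = 3
Tile 6: (1,1)->(1,2) = 1
Tile 7: (1,2)->(2,0) = 3
Tile 8: (2,0)->(2,1) = 1
Tile 5: (2,1)->(1,1) = 1
Tile 1: (2,2)->(0,0) = 4
Sum: 1 + 2 + 3 + 1 + 3 + 1 + 1 + 4 = 16

Answer: 16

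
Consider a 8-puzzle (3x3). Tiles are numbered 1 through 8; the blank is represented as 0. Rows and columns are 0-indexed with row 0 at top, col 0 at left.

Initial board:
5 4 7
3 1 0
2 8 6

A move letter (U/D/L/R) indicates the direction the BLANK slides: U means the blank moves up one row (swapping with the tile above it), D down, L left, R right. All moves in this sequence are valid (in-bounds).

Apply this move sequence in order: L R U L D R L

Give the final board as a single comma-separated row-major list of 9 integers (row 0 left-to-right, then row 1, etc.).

Answer: 5, 1, 4, 3, 0, 7, 2, 8, 6

Derivation:
After move 1 (L):
5 4 7
3 0 1
2 8 6

After move 2 (R):
5 4 7
3 1 0
2 8 6

After move 3 (U):
5 4 0
3 1 7
2 8 6

After move 4 (L):
5 0 4
3 1 7
2 8 6

After move 5 (D):
5 1 4
3 0 7
2 8 6

After move 6 (R):
5 1 4
3 7 0
2 8 6

After move 7 (L):
5 1 4
3 0 7
2 8 6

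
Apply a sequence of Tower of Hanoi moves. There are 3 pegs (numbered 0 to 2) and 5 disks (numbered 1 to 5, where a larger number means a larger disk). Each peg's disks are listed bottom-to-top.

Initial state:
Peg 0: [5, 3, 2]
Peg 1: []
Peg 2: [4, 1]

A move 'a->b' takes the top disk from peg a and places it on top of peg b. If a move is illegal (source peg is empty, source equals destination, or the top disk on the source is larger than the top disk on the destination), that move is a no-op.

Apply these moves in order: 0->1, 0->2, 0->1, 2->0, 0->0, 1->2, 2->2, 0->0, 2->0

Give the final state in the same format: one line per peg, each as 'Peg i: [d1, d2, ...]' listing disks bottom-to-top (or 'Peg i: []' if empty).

Answer: Peg 0: [5, 3, 1]
Peg 1: []
Peg 2: [4, 2]

Derivation:
After move 1 (0->1):
Peg 0: [5, 3]
Peg 1: [2]
Peg 2: [4, 1]

After move 2 (0->2):
Peg 0: [5, 3]
Peg 1: [2]
Peg 2: [4, 1]

After move 3 (0->1):
Peg 0: [5, 3]
Peg 1: [2]
Peg 2: [4, 1]

After move 4 (2->0):
Peg 0: [5, 3, 1]
Peg 1: [2]
Peg 2: [4]

After move 5 (0->0):
Peg 0: [5, 3, 1]
Peg 1: [2]
Peg 2: [4]

After move 6 (1->2):
Peg 0: [5, 3, 1]
Peg 1: []
Peg 2: [4, 2]

After move 7 (2->2):
Peg 0: [5, 3, 1]
Peg 1: []
Peg 2: [4, 2]

After move 8 (0->0):
Peg 0: [5, 3, 1]
Peg 1: []
Peg 2: [4, 2]

After move 9 (2->0):
Peg 0: [5, 3, 1]
Peg 1: []
Peg 2: [4, 2]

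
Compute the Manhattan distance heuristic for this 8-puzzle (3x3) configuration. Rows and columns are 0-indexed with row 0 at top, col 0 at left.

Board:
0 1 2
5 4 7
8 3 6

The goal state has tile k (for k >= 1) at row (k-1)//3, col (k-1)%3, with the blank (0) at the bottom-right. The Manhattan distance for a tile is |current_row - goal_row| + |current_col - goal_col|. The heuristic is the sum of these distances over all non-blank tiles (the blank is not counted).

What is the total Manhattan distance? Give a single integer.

Answer: 12

Derivation:
Tile 1: (0,1)->(0,0) = 1
Tile 2: (0,2)->(0,1) = 1
Tile 5: (1,0)->(1,1) = 1
Tile 4: (1,1)->(1,0) = 1
Tile 7: (1,2)->(2,0) = 3
Tile 8: (2,0)->(2,1) = 1
Tile 3: (2,1)->(0,2) = 3
Tile 6: (2,2)->(1,2) = 1
Sum: 1 + 1 + 1 + 1 + 3 + 1 + 3 + 1 = 12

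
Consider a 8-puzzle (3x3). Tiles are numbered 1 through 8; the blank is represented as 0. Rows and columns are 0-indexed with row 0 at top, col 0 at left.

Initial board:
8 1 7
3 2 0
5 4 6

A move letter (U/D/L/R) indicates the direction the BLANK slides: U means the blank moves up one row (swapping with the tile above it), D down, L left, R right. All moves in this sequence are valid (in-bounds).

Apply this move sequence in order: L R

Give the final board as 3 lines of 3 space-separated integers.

Answer: 8 1 7
3 2 0
5 4 6

Derivation:
After move 1 (L):
8 1 7
3 0 2
5 4 6

After move 2 (R):
8 1 7
3 2 0
5 4 6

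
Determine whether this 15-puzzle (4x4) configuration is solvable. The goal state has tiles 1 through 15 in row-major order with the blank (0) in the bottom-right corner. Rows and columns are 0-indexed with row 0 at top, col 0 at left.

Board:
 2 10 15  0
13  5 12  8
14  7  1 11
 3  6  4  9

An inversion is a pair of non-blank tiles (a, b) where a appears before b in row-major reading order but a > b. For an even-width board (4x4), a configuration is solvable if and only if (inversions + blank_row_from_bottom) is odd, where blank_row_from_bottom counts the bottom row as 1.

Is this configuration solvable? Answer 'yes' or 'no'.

Inversions: 63
Blank is in row 0 (0-indexed from top), which is row 4 counting from the bottom (bottom = 1).
63 + 4 = 67, which is odd, so the puzzle is solvable.

Answer: yes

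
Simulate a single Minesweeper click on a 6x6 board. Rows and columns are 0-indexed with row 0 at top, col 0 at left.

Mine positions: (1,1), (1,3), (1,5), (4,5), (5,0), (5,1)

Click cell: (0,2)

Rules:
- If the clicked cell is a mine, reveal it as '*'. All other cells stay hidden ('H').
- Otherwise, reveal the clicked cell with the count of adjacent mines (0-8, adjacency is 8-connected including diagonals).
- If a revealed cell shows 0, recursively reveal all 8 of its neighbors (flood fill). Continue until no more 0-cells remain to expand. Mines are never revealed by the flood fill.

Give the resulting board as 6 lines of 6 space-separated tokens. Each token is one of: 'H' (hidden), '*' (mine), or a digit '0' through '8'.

H H 2 H H H
H H H H H H
H H H H H H
H H H H H H
H H H H H H
H H H H H H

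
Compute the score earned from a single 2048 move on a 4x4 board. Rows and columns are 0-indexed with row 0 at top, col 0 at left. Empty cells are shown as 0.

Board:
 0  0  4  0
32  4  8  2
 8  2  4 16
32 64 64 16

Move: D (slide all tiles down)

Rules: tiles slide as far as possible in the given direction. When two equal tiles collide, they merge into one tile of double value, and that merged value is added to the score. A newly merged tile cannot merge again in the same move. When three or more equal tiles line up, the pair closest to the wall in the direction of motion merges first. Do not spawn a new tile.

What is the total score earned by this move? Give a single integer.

Slide down:
col 0: [0, 32, 8, 32] -> [0, 32, 8, 32]  score +0 (running 0)
col 1: [0, 4, 2, 64] -> [0, 4, 2, 64]  score +0 (running 0)
col 2: [4, 8, 4, 64] -> [4, 8, 4, 64]  score +0 (running 0)
col 3: [0, 2, 16, 16] -> [0, 0, 2, 32]  score +32 (running 32)
Board after move:
 0  0  4  0
32  4  8  0
 8  2  4  2
32 64 64 32

Answer: 32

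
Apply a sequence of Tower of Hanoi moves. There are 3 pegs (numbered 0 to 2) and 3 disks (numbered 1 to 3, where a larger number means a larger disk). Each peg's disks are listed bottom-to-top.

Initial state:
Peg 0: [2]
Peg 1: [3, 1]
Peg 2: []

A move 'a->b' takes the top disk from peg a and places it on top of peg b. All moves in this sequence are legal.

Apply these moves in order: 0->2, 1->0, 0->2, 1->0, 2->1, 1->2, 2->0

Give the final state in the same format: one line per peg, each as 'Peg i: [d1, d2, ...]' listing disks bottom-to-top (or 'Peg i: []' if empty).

After move 1 (0->2):
Peg 0: []
Peg 1: [3, 1]
Peg 2: [2]

After move 2 (1->0):
Peg 0: [1]
Peg 1: [3]
Peg 2: [2]

After move 3 (0->2):
Peg 0: []
Peg 1: [3]
Peg 2: [2, 1]

After move 4 (1->0):
Peg 0: [3]
Peg 1: []
Peg 2: [2, 1]

After move 5 (2->1):
Peg 0: [3]
Peg 1: [1]
Peg 2: [2]

After move 6 (1->2):
Peg 0: [3]
Peg 1: []
Peg 2: [2, 1]

After move 7 (2->0):
Peg 0: [3, 1]
Peg 1: []
Peg 2: [2]

Answer: Peg 0: [3, 1]
Peg 1: []
Peg 2: [2]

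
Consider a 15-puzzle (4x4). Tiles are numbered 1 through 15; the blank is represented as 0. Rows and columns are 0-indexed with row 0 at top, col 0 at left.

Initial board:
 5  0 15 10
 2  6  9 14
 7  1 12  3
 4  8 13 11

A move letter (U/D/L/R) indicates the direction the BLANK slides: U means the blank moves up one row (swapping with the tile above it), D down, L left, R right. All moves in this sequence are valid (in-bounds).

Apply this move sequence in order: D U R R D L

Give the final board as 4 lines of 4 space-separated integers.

Answer:  5 15 10 14
 2  6  0  9
 7  1 12  3
 4  8 13 11

Derivation:
After move 1 (D):
 5  6 15 10
 2  0  9 14
 7  1 12  3
 4  8 13 11

After move 2 (U):
 5  0 15 10
 2  6  9 14
 7  1 12  3
 4  8 13 11

After move 3 (R):
 5 15  0 10
 2  6  9 14
 7  1 12  3
 4  8 13 11

After move 4 (R):
 5 15 10  0
 2  6  9 14
 7  1 12  3
 4  8 13 11

After move 5 (D):
 5 15 10 14
 2  6  9  0
 7  1 12  3
 4  8 13 11

After move 6 (L):
 5 15 10 14
 2  6  0  9
 7  1 12  3
 4  8 13 11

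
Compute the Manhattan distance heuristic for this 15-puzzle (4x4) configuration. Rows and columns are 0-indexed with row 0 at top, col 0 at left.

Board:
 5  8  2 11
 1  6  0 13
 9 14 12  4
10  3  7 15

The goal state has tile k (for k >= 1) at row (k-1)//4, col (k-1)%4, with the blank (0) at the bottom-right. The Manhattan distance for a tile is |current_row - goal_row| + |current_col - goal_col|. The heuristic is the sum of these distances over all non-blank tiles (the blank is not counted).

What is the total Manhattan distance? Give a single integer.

Answer: 27

Derivation:
Tile 5: (0,0)->(1,0) = 1
Tile 8: (0,1)->(1,3) = 3
Tile 2: (0,2)->(0,1) = 1
Tile 11: (0,3)->(2,2) = 3
Tile 1: (1,0)->(0,0) = 1
Tile 6: (1,1)->(1,1) = 0
Tile 13: (1,3)->(3,0) = 5
Tile 9: (2,0)->(2,0) = 0
Tile 14: (2,1)->(3,1) = 1
Tile 12: (2,2)->(2,3) = 1
Tile 4: (2,3)->(0,3) = 2
Tile 10: (3,0)->(2,1) = 2
Tile 3: (3,1)->(0,2) = 4
Tile 7: (3,2)->(1,2) = 2
Tile 15: (3,3)->(3,2) = 1
Sum: 1 + 3 + 1 + 3 + 1 + 0 + 5 + 0 + 1 + 1 + 2 + 2 + 4 + 2 + 1 = 27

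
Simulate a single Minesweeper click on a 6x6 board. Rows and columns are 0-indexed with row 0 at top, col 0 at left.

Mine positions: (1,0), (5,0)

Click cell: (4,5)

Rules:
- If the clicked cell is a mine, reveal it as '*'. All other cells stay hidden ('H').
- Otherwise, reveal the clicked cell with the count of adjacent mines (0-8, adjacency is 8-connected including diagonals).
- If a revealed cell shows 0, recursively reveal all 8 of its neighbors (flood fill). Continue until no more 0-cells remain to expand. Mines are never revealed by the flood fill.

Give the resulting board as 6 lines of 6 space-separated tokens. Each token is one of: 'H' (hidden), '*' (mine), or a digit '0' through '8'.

H 1 0 0 0 0
H 1 0 0 0 0
1 1 0 0 0 0
0 0 0 0 0 0
1 1 0 0 0 0
H 1 0 0 0 0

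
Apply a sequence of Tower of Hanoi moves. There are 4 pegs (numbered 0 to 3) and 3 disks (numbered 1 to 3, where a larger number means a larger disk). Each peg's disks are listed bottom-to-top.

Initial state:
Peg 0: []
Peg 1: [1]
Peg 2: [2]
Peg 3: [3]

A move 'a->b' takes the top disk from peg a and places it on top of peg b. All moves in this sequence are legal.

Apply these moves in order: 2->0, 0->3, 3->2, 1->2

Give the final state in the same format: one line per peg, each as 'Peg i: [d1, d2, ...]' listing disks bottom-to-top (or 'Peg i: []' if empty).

Answer: Peg 0: []
Peg 1: []
Peg 2: [2, 1]
Peg 3: [3]

Derivation:
After move 1 (2->0):
Peg 0: [2]
Peg 1: [1]
Peg 2: []
Peg 3: [3]

After move 2 (0->3):
Peg 0: []
Peg 1: [1]
Peg 2: []
Peg 3: [3, 2]

After move 3 (3->2):
Peg 0: []
Peg 1: [1]
Peg 2: [2]
Peg 3: [3]

After move 4 (1->2):
Peg 0: []
Peg 1: []
Peg 2: [2, 1]
Peg 3: [3]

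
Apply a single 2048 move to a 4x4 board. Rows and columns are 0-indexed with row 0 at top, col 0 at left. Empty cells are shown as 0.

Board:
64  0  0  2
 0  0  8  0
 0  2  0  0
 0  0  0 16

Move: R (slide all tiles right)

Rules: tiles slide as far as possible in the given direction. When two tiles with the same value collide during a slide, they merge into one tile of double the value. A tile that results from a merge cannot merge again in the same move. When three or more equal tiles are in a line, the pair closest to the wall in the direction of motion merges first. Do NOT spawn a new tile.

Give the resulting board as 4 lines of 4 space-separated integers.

Slide right:
row 0: [64, 0, 0, 2] -> [0, 0, 64, 2]
row 1: [0, 0, 8, 0] -> [0, 0, 0, 8]
row 2: [0, 2, 0, 0] -> [0, 0, 0, 2]
row 3: [0, 0, 0, 16] -> [0, 0, 0, 16]

Answer:  0  0 64  2
 0  0  0  8
 0  0  0  2
 0  0  0 16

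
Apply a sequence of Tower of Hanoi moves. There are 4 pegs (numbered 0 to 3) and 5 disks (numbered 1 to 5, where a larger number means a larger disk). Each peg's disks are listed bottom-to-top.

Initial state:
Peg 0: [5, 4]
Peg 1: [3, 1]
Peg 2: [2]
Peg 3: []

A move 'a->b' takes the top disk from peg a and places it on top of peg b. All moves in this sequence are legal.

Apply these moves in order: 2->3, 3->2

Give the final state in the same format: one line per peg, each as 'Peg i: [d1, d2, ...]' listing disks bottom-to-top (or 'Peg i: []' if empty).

Answer: Peg 0: [5, 4]
Peg 1: [3, 1]
Peg 2: [2]
Peg 3: []

Derivation:
After move 1 (2->3):
Peg 0: [5, 4]
Peg 1: [3, 1]
Peg 2: []
Peg 3: [2]

After move 2 (3->2):
Peg 0: [5, 4]
Peg 1: [3, 1]
Peg 2: [2]
Peg 3: []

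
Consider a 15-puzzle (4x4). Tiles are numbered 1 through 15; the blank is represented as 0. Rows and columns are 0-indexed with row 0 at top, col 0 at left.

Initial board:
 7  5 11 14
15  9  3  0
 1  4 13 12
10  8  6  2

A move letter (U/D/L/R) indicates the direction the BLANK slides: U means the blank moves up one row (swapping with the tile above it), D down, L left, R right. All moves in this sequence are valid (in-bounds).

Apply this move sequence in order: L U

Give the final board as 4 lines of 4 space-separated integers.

After move 1 (L):
 7  5 11 14
15  9  0  3
 1  4 13 12
10  8  6  2

After move 2 (U):
 7  5  0 14
15  9 11  3
 1  4 13 12
10  8  6  2

Answer:  7  5  0 14
15  9 11  3
 1  4 13 12
10  8  6  2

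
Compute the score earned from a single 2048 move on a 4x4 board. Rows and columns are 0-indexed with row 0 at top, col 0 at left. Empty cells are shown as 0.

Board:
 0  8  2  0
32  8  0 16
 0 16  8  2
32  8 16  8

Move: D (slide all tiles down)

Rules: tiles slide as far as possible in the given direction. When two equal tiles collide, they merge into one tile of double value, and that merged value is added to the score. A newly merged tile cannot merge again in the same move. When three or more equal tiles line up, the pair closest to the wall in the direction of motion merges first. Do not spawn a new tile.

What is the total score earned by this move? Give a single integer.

Answer: 80

Derivation:
Slide down:
col 0: [0, 32, 0, 32] -> [0, 0, 0, 64]  score +64 (running 64)
col 1: [8, 8, 16, 8] -> [0, 16, 16, 8]  score +16 (running 80)
col 2: [2, 0, 8, 16] -> [0, 2, 8, 16]  score +0 (running 80)
col 3: [0, 16, 2, 8] -> [0, 16, 2, 8]  score +0 (running 80)
Board after move:
 0  0  0  0
 0 16  2 16
 0 16  8  2
64  8 16  8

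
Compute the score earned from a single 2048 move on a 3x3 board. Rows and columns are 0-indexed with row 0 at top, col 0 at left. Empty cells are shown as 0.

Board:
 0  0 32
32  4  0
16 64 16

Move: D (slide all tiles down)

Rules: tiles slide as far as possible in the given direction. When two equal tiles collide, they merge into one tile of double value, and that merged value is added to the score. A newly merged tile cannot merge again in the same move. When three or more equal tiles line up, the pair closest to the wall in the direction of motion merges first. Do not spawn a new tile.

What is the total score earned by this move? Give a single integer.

Answer: 0

Derivation:
Slide down:
col 0: [0, 32, 16] -> [0, 32, 16]  score +0 (running 0)
col 1: [0, 4, 64] -> [0, 4, 64]  score +0 (running 0)
col 2: [32, 0, 16] -> [0, 32, 16]  score +0 (running 0)
Board after move:
 0  0  0
32  4 32
16 64 16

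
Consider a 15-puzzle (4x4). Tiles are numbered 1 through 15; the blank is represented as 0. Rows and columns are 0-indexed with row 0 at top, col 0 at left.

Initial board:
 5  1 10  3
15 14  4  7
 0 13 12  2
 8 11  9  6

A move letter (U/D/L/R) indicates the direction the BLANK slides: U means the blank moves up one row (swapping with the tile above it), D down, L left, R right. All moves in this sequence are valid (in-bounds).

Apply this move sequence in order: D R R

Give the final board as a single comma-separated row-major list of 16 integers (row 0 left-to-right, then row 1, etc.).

After move 1 (D):
 5  1 10  3
15 14  4  7
 8 13 12  2
 0 11  9  6

After move 2 (R):
 5  1 10  3
15 14  4  7
 8 13 12  2
11  0  9  6

After move 3 (R):
 5  1 10  3
15 14  4  7
 8 13 12  2
11  9  0  6

Answer: 5, 1, 10, 3, 15, 14, 4, 7, 8, 13, 12, 2, 11, 9, 0, 6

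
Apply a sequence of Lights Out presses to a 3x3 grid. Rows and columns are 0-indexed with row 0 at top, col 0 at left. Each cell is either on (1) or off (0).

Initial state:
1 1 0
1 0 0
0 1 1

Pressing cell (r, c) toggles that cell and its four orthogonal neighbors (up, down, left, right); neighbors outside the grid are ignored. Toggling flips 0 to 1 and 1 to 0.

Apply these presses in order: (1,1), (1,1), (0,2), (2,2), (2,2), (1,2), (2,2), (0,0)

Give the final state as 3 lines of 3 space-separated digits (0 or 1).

After press 1 at (1,1):
1 0 0
0 1 1
0 0 1

After press 2 at (1,1):
1 1 0
1 0 0
0 1 1

After press 3 at (0,2):
1 0 1
1 0 1
0 1 1

After press 4 at (2,2):
1 0 1
1 0 0
0 0 0

After press 5 at (2,2):
1 0 1
1 0 1
0 1 1

After press 6 at (1,2):
1 0 0
1 1 0
0 1 0

After press 7 at (2,2):
1 0 0
1 1 1
0 0 1

After press 8 at (0,0):
0 1 0
0 1 1
0 0 1

Answer: 0 1 0
0 1 1
0 0 1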